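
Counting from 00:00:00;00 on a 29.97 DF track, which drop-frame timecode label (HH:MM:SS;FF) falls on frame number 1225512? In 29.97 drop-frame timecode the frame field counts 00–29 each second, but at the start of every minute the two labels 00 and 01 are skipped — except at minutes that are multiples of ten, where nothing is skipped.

11:21:31;08

Each 10-minute DF block holds 10 × 60 × 30 − 9 × 2 = 17982 frames. 1225512 ÷ 17982 → 68 full blocks, remainder 2736.
Within the partial block the first minute is 1800 frames and each further minute 1798, so 1 further minute boundary passed. Total skipped labels = 18 × 68 + 2 × 1 = 1226.
Non-drop label index = 1225512 + 1226 = 1226738; at 30 labels/s that is 11:21:31:08, i.e. DF 11:21:31;08.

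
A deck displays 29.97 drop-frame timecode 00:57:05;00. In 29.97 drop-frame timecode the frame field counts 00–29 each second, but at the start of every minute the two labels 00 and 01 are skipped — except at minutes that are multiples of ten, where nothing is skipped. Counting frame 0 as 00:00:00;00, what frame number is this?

As if non-drop at 30 labels/s: (0 × 3600 + 57 × 60 + 5) × 30 + 0 = 102750.
Minute boundaries passed: 57; those not divisible by 10: 57 − 5 = 52; dropped labels = 2 × 52 = 104.
Actual frame index = 102750 − 104 = 102646.

102646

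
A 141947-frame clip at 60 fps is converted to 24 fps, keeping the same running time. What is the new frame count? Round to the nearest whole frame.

Frames at target rate = 141947 × (24) / (60) = 283894/5 ≈ 56778.800.
Nearest whole frame: 56779.

56779 frames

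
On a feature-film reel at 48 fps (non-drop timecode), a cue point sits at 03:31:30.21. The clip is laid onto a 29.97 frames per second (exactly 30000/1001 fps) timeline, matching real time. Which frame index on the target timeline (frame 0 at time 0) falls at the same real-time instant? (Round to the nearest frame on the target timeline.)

Source frame index: (3×3600 + 31×60 + 30) × 48 + 21 = 609141.
Real time: 609141 / (48) = 203047/16 s.
Target frame: (203047/16) × (30000/1001) = 29285625/77 ≈ 380332.792 → 380333.

frame 380333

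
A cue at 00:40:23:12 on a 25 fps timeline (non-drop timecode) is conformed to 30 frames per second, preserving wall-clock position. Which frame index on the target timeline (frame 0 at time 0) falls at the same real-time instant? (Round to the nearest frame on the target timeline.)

Source frame index: (0×3600 + 40×60 + 23) × 25 + 12 = 60587.
Real time: 60587 / (25) = 60587/25 s.
Target frame: (60587/25) × (30) = 363522/5 ≈ 72704.400 → 72704.

frame 72704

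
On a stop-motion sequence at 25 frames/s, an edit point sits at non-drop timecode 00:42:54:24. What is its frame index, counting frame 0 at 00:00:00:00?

Total seconds to the label: (0 × 3600 + 42 × 60 + 54) = 2574.
Frame index = 2574 × 25 + 24 = 64374.

64374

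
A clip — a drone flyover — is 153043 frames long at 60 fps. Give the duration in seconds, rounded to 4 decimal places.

Running time = 153043 × 1/60 = 153043/60 s ≈ 2550.7167 s.

2550.7167 seconds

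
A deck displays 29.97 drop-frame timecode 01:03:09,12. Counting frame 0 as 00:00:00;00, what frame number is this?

113568

As if non-drop at 30 labels/s: (1 × 3600 + 3 × 60 + 9) × 30 + 12 = 113682.
Minute boundaries passed: 63; those not divisible by 10: 63 − 6 = 57; dropped labels = 2 × 57 = 114.
Actual frame index = 113682 − 114 = 113568.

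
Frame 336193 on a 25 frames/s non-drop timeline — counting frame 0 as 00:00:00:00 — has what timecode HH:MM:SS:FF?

336193 ÷ 25 = 13447 full seconds, remainder 18 frames.
13447 s = 3 h 44 min 7 s.
Timecode: 03:44:07:18.

03:44:07:18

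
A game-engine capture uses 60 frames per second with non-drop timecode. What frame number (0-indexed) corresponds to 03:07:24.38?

Total seconds to the label: (3 × 3600 + 7 × 60 + 24) = 11244.
Frame index = 11244 × 60 + 38 = 674678.

674678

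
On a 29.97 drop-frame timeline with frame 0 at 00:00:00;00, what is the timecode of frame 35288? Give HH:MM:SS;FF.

Ten DF minutes hold 17982 frames, so frame 35288 lies in block 1 (frames 17982–35963) with 17306 frames into that block.
The block's first minute is 1800 frames and the rest 1798 each; 17306 frames reaches minute 9, so 1 × 18 + 9 × 2 = 36 labels have been skipped so far.
Adding those back, label number 35288 + 36 = 35324 at 30 labels/s is 1177 s + 14 f = 0 h 19 min 37 s frame 14, i.e. 00:19:37;14.

00:19:37;14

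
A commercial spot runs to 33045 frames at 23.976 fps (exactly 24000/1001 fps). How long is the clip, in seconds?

Running time = 33045 / (24000/1001) = 1378.251875 s.

1378.251875 seconds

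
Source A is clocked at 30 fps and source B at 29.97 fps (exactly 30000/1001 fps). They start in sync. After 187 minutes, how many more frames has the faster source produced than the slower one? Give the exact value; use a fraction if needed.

187 min = 11220 s.
A emits 30 × 11220 = 336600 frames; B emits 30000/1001 × 11220 = 30600000/91.
Difference = 30600/91 frames (≈ 336.2637); B is behind A.

30600/91 frames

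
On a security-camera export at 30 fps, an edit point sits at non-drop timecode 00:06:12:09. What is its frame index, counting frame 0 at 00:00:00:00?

Total seconds to the label: (0 × 3600 + 6 × 60 + 12) = 372.
Frame index = 372 × 30 + 9 = 11169.

frame 11169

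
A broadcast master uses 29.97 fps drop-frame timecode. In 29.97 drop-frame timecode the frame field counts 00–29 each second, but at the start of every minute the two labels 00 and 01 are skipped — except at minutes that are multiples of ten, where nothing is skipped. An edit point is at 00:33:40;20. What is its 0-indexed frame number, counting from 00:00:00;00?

Complete 10-minute blocks: 3, each 17982 frames → 53946.
Remaining 3 whole minutes in the current block: 1800 + 2 × 1798 = 5396 frames.
Within the current minute: 40 × 30 + 20 − 2 = 1218 (labels ;00/;01 skipped at this minute). Total = 53946 + 5396 + 1218 = 60560.

60560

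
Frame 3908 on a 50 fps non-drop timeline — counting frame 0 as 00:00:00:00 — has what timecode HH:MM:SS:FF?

00:01:18:08

3908 ÷ 50 = 78 full seconds, remainder 8 frames.
78 s = 0 h 1 min 18 s.
Timecode: 00:01:18:08.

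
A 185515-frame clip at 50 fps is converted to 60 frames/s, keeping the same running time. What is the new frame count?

Target frames = source frames × (target rate / source rate) = 185515 × (60)/(50) = 185515 × 6/5 = 222618.

222618 frames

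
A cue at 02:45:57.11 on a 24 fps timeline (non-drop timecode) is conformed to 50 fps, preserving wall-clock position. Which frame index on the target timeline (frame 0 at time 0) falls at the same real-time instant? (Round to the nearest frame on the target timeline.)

frame 497873

Source frame index: (2×3600 + 45×60 + 57) × 24 + 11 = 238979.
Real time: 238979 / (24) = 238979/24 s.
Target frame: (238979/24) × (50) = 5974475/12 ≈ 497872.917 → 497873.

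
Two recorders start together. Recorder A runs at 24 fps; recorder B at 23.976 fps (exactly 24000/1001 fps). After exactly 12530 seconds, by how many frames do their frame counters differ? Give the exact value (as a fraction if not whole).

42960/143 frames

A emits 24 × 12530 = 300720 frames; B emits 24000/1001 × 12530 = 42960000/143.
Difference = 42960/143 frames (≈ 300.4196); B is behind A.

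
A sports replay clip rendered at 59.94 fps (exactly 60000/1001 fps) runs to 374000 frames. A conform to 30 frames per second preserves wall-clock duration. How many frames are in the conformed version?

187187 frames

Target frames = source frames × (target rate / source rate) = 374000 × (30)/(60000/1001) = 374000 × 1001/2000 = 187187.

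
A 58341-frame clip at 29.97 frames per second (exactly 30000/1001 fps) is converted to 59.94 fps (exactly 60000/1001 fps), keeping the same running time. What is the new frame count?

116682 frames

Target frames = source frames × (target rate / source rate) = 58341 × (60000/1001)/(30000/1001) = 58341 × 2 = 116682.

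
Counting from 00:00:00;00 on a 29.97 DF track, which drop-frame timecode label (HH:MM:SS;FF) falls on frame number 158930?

Ten DF minutes hold 17982 frames, so frame 158930 lies in block 8 (frames 143856–161837) with 15074 frames into that block.
The block's first minute is 1800 frames and the rest 1798 each; 15074 frames reaches minute 8, so 8 × 18 + 8 × 2 = 160 labels have been skipped so far.
Adding those back, label number 158930 + 160 = 159090 at 30 labels/s is 5303 s + 0 f = 1 h 28 min 23 s frame 0, i.e. 01:28:23;00.

01:28:23;00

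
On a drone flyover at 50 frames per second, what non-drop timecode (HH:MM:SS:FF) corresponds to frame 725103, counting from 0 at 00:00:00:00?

725103 ÷ 50 = 14502 full seconds, remainder 3 frames.
14502 s = 4 h 1 min 42 s.
Timecode: 04:01:42:03.

04:01:42:03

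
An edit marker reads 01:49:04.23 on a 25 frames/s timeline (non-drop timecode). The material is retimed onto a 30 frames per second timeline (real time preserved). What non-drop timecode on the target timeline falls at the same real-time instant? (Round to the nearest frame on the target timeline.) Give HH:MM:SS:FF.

Source frame index: (1×3600 + 49×60 + 4) × 25 + 23 = 163623.
Real time: 163623 / (25) = 163623/25 s.
Target frame: (163623/25) × (30) = 981738/5 ≈ 196347.600 → 196348.
At 30 labels/s: frame 196348 → 01:49:04:28.

01:49:04:28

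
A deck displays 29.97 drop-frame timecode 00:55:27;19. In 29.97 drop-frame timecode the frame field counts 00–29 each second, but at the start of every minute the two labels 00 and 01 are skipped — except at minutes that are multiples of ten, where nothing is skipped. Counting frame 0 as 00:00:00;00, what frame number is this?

99729

As if non-drop at 30 labels/s: (0 × 3600 + 55 × 60 + 27) × 30 + 19 = 99829.
Minute boundaries passed: 55; those not divisible by 10: 55 − 5 = 50; dropped labels = 2 × 50 = 100.
Actual frame index = 99829 − 100 = 99729.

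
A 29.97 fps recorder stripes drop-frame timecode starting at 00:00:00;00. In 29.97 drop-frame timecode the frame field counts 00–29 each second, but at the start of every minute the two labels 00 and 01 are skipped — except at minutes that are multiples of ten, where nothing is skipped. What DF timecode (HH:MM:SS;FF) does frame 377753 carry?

Each 10-minute DF block holds 10 × 60 × 30 − 9 × 2 = 17982 frames. 377753 ÷ 17982 → 21 full blocks, remainder 131.
Within the partial block the first minute is 1800 frames and each further minute 1798, so 0 further minute boundaries passed. Total skipped labels = 18 × 21 + 2 × 0 = 378.
Non-drop label index = 377753 + 378 = 378131; at 30 labels/s that is 03:30:04:11, i.e. DF 03:30:04;11.

03:30:04;11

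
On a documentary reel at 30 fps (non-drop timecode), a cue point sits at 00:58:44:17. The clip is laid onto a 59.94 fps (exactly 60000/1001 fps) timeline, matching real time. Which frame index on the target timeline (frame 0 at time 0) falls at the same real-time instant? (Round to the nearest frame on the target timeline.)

frame 211263

Source frame index: (0×3600 + 58×60 + 44) × 30 + 17 = 105737.
Real time: 105737 / (30) = 105737/30 s.
Target frame: (105737/30) × (60000/1001) = 211474000/1001 ≈ 211262.737 → 211263.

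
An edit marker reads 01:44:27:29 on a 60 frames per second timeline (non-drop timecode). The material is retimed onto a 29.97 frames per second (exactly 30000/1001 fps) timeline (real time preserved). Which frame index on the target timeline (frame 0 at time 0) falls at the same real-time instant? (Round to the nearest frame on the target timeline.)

Source frame index: (1×3600 + 44×60 + 27) × 60 + 29 = 376049.
Real time: 376049 / (60) = 376049/60 s.
Target frame: (376049/60) × (30000/1001) = 188024500/1001 ≈ 187836.663 → 187837.

frame 187837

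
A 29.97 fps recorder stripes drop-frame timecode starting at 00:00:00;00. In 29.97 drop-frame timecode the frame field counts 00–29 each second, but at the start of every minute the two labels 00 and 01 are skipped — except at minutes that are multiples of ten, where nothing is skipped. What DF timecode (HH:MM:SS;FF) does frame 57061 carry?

00:31:43;27

Ten DF minutes hold 17982 frames, so frame 57061 lies in block 3 (frames 53946–71927) with 3115 frames into that block.
The block's first minute is 1800 frames and the rest 1798 each; 3115 frames reaches minute 1, so 3 × 18 + 1 × 2 = 56 labels have been skipped so far.
Adding those back, label number 57061 + 56 = 57117 at 30 labels/s is 1903 s + 27 f = 0 h 31 min 43 s frame 27, i.e. 00:31:43;27.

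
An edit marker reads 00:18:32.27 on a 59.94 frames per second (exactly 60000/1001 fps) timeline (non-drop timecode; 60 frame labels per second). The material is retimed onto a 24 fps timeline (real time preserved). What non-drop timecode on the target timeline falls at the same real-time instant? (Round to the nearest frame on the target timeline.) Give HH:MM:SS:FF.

00:18:33:13

Source frame index: (0×3600 + 18×60 + 32) × 60 + 27 = 66747.
Real time: 66747 / (60000/1001) = 22271249/20000 s.
Target frame: (22271249/20000) × (24) = 66813747/2500 ≈ 26725.499 → 26725.
At 24 labels/s: frame 26725 → 00:18:33:13.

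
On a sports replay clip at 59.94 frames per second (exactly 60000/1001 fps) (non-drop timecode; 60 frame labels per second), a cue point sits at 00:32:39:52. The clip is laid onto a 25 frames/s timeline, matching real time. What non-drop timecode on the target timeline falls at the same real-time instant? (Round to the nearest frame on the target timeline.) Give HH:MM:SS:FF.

00:32:41:21

Source frame index: (0×3600 + 32×60 + 39) × 60 + 52 = 117592.
Real time: 117592 / (60000/1001) = 14713699/7500 s.
Target frame: (14713699/7500) × (25) = 14713699/300 ≈ 49045.663 → 49046.
At 25 labels/s: frame 49046 → 00:32:41:21.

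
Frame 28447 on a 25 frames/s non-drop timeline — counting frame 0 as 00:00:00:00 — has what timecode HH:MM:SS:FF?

00:18:57:22

28447 ÷ 25 = 1137 full seconds, remainder 22 frames.
1137 s = 0 h 18 min 57 s.
Timecode: 00:18:57:22.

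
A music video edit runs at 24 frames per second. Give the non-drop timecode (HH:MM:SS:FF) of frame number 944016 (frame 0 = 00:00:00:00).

944016 ÷ 24 = 39334 full seconds, remainder 0 frames.
39334 s = 10 h 55 min 34 s.
Timecode: 10:55:34:00.

10:55:34:00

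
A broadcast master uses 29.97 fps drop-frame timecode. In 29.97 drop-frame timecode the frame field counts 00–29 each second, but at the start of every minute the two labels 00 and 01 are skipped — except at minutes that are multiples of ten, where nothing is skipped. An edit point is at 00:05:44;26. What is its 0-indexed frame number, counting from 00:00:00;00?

As if non-drop at 30 labels/s: (0 × 3600 + 5 × 60 + 44) × 30 + 26 = 10346.
Minute boundaries passed: 5; those not divisible by 10: 5 − 0 = 5; dropped labels = 2 × 5 = 10.
Actual frame index = 10346 − 10 = 10336.

10336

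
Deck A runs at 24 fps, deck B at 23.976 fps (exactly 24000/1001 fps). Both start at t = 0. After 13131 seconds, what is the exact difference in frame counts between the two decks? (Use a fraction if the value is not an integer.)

A emits 24 × 13131 = 315144 frames; B emits 24000/1001 × 13131 = 315144000/1001.
Difference = 315144/1001 frames (≈ 314.8292); B is behind A.

315144/1001 frames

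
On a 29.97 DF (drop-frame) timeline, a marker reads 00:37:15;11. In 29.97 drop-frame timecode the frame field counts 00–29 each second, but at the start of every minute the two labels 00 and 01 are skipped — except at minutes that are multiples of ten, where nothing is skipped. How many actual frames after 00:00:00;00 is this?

66993

Complete 10-minute blocks: 3, each 17982 frames → 53946.
Remaining 7 whole minutes in the current block: 1800 + 6 × 1798 = 12588 frames.
Within the current minute: 15 × 30 + 11 − 2 = 459 (labels ;00/;01 skipped at this minute). Total = 53946 + 12588 + 459 = 66993.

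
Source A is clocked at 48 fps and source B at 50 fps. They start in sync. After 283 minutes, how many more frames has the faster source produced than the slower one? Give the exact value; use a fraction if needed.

283 min = 16980 s.
A emits 48 × 16980 = 815040 frames; B emits 50 × 16980 = 849000.
Difference = 33960 frames; B is ahead of A.

33960 frames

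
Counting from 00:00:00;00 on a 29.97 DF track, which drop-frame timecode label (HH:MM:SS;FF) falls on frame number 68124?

00:37:53;02

Ten DF minutes hold 17982 frames, so frame 68124 lies in block 3 (frames 53946–71927) with 14178 frames into that block.
The block's first minute is 1800 frames and the rest 1798 each; 14178 frames reaches minute 7, so 3 × 18 + 7 × 2 = 68 labels have been skipped so far.
Adding those back, label number 68124 + 68 = 68192 at 30 labels/s is 2273 s + 2 f = 0 h 37 min 53 s frame 2, i.e. 00:37:53;02.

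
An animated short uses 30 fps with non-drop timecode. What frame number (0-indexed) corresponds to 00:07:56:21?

Total seconds to the label: (0 × 3600 + 7 × 60 + 56) = 476.
Frame index = 476 × 30 + 21 = 14301.

frame 14301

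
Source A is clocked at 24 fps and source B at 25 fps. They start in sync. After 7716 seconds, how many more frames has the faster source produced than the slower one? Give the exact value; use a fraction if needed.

7716 frames

A emits 24 × 7716 = 185184 frames; B emits 25 × 7716 = 192900.
Difference = 7716 frames; B is ahead of A.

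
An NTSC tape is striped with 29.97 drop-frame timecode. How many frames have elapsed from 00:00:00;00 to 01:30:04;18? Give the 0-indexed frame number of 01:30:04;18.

Complete 10-minute blocks: 9, each 17982 frames → 161838.
Remaining 0 whole minutes in the current block: 0 frames.
Within the current minute: 4 × 30 + 18 = 138. Total = 161838 + 0 + 138 = 161976.

161976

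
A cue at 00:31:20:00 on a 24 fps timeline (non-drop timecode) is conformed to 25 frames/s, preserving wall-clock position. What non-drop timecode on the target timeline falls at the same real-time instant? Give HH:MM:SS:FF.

00:31:20:00

Source frame index: (0×3600 + 31×60 + 20) × 24 + 0 = 45120.
Real time: 45120 / (24) = 1880 s.
Target frame: (1880) × (25) = 47000.
At 25 labels/s: frame 47000 → 00:31:20:00.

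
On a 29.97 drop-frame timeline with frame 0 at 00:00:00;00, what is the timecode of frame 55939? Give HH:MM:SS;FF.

00:31:06;15

Ten DF minutes hold 17982 frames, so frame 55939 lies in block 3 (frames 53946–71927) with 1993 frames into that block.
The block's first minute is 1800 frames and the rest 1798 each; 1993 frames reaches minute 1, so 3 × 18 + 1 × 2 = 56 labels have been skipped so far.
Adding those back, label number 55939 + 56 = 55995 at 30 labels/s is 1866 s + 15 f = 0 h 31 min 6 s frame 15, i.e. 00:31:06;15.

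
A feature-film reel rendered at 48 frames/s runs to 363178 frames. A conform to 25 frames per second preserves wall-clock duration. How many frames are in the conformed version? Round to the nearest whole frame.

Frames at target rate = 363178 × (25) / (48) = 4539725/24 ≈ 189155.208.
Nearest whole frame: 189155.

189155 frames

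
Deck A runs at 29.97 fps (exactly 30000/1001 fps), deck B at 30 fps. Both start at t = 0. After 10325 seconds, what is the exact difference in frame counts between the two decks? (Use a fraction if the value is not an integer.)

44250/143 frames

A emits 30000/1001 × 10325 = 44250000/143 frames; B emits 30 × 10325 = 309750.
Difference = 44250/143 frames (≈ 309.4406); B is ahead of A.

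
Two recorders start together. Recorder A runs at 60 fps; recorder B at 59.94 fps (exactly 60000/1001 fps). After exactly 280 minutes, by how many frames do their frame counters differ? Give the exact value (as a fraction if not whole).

144000/143 frames

280 min = 16800 s.
A emits 60 × 16800 = 1008000 frames; B emits 60000/1001 × 16800 = 144000000/143.
Difference = 144000/143 frames (≈ 1006.9930); B is behind A.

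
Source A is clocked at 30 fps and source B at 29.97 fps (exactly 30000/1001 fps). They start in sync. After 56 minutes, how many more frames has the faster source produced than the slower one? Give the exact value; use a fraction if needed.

56 min = 3360 s.
A emits 30 × 3360 = 100800 frames; B emits 30000/1001 × 3360 = 14400000/143.
Difference = 14400/143 frames (≈ 100.6993); B is behind A.

14400/143 frames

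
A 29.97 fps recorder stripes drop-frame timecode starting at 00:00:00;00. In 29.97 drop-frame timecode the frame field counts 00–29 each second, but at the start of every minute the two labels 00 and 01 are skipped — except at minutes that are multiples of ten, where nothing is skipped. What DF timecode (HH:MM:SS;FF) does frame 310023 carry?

Ten DF minutes hold 17982 frames, so frame 310023 lies in block 17 (frames 305694–323675) with 4329 frames into that block.
The block's first minute is 1800 frames and the rest 1798 each; 4329 frames reaches minute 2, so 17 × 18 + 2 × 2 = 310 labels have been skipped so far.
Adding those back, label number 310023 + 310 = 310333 at 30 labels/s is 10344 s + 13 f = 2 h 52 min 24 s frame 13, i.e. 02:52:24;13.

02:52:24;13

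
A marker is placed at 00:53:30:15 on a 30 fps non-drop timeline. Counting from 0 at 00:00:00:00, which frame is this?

Total seconds to the label: (0 × 3600 + 53 × 60 + 30) = 3210.
Frame index = 3210 × 30 + 15 = 96315.

frame 96315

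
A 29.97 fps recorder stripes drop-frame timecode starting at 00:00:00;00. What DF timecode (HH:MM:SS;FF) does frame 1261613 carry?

11:41:35;25

Each 10-minute DF block holds 10 × 60 × 30 − 9 × 2 = 17982 frames. 1261613 ÷ 17982 → 70 full blocks, remainder 2873.
Within the partial block the first minute is 1800 frames and each further minute 1798, so 1 further minute boundary passed. Total skipped labels = 18 × 70 + 2 × 1 = 1262.
Non-drop label index = 1261613 + 1262 = 1262875; at 30 labels/s that is 11:41:35:25, i.e. DF 11:41:35;25.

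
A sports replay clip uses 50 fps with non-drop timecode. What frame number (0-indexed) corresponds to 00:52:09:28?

Total seconds to the label: (0 × 3600 + 52 × 60 + 9) = 3129.
Frame index = 3129 × 50 + 28 = 156478.

frame 156478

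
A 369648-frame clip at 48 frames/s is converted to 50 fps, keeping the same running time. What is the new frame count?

385050 frames

Target frames = source frames × (target rate / source rate) = 369648 × (50)/(48) = 369648 × 25/24 = 385050.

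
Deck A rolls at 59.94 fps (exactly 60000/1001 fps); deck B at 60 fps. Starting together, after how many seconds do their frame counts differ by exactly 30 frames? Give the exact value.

500.5 seconds

The gap grows by |60 − 60000/1001| = 60/1001 frames per second.
Time for a 30-frame gap: 30 ÷ (60/1001) = 500.5 s.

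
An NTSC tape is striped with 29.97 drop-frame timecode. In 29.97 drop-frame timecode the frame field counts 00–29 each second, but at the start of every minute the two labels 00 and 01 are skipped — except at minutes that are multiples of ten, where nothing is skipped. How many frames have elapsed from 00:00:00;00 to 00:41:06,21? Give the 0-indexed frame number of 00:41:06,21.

As if non-drop at 30 labels/s: (0 × 3600 + 41 × 60 + 6) × 30 + 21 = 74001.
Minute boundaries passed: 41; those not divisible by 10: 41 − 4 = 37; dropped labels = 2 × 37 = 74.
Actual frame index = 74001 − 74 = 73927.

73927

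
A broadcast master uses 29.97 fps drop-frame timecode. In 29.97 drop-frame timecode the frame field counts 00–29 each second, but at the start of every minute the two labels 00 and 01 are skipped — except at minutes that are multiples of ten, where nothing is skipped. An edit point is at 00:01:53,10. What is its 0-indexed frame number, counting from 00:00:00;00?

3398

Complete 10-minute blocks: 0, each 17982 frames → 0.
Remaining 1 whole minute in the current block: 1800 + 0 × 1798 = 1800 frames.
Within the current minute: 53 × 30 + 10 − 2 = 1598 (labels ;00/;01 skipped at this minute). Total = 0 + 1800 + 1598 = 3398.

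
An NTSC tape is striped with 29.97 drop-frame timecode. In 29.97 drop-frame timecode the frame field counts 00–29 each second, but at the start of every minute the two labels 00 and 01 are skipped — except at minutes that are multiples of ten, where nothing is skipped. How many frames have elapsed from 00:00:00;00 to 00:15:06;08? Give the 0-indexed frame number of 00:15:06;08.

27160

Complete 10-minute blocks: 1, each 17982 frames → 17982.
Remaining 5 whole minutes in the current block: 1800 + 4 × 1798 = 8992 frames.
Within the current minute: 6 × 30 + 8 − 2 = 186 (labels ;00/;01 skipped at this minute). Total = 17982 + 8992 + 186 = 27160.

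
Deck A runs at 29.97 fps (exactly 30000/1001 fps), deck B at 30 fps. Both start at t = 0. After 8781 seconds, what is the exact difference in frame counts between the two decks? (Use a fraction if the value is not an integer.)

A emits 30000/1001 × 8781 = 263430000/1001 frames; B emits 30 × 8781 = 263430.
Difference = 263430/1001 frames (≈ 263.1668); B is ahead of A.

263430/1001 frames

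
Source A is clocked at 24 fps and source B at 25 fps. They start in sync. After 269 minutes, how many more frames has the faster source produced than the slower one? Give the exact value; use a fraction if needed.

269 min = 16140 s.
A emits 24 × 16140 = 387360 frames; B emits 25 × 16140 = 403500.
Difference = 16140 frames; B is ahead of A.

16140 frames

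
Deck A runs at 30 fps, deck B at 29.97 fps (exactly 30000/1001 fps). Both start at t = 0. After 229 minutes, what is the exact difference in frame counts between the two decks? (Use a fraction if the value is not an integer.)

412200/1001 frames

229 min = 13740 s.
A emits 30 × 13740 = 412200 frames; B emits 30000/1001 × 13740 = 412200000/1001.
Difference = 412200/1001 frames (≈ 411.7882); B is behind A.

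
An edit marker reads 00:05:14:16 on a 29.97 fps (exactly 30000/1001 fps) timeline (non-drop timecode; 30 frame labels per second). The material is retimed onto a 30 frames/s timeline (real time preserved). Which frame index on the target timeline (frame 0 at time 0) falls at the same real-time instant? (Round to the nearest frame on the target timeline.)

frame 9445

Source frame index: (0×3600 + 5×60 + 14) × 30 + 16 = 9436.
Real time: 9436 / (30000/1001) = 2361359/7500 s.
Target frame: (2361359/7500) × (30) = 2361359/250 ≈ 9445.436 → 9445.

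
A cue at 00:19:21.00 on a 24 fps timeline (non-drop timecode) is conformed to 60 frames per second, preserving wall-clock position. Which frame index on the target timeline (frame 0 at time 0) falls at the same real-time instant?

frame 69660

Source frame index: (0×3600 + 19×60 + 21) × 24 + 0 = 27864.
Real time: 27864 / (24) = 1161 s.
Target frame: (1161) × (60) = 69660.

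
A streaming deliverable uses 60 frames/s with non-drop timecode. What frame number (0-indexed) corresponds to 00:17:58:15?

Total seconds to the label: (0 × 3600 + 17 × 60 + 58) = 1078.
Frame index = 1078 × 60 + 15 = 64695.

64695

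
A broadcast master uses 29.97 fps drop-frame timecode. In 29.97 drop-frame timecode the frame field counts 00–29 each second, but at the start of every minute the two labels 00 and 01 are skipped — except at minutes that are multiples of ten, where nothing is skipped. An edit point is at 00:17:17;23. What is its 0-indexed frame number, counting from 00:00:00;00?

As if non-drop at 30 labels/s: (0 × 3600 + 17 × 60 + 17) × 30 + 23 = 31133.
Minute boundaries passed: 17; those not divisible by 10: 17 − 1 = 16; dropped labels = 2 × 16 = 32.
Actual frame index = 31133 − 32 = 31101.

31101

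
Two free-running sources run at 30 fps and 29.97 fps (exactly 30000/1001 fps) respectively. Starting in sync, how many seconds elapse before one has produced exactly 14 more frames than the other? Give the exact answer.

7007/15 seconds

The gap grows by |30000/1001 − 30| = 30/1001 frames per second.
Time for a 14-frame gap: 14 ÷ (30/1001) = 7007/15 s.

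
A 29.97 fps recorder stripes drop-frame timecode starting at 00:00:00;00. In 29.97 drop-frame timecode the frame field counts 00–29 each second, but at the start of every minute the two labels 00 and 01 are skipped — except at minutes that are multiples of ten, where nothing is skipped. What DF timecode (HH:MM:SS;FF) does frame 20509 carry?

00:11:24;09

Each 10-minute DF block holds 10 × 60 × 30 − 9 × 2 = 17982 frames. 20509 ÷ 17982 → 1 full block, remainder 2527.
Within the partial block the first minute is 1800 frames and each further minute 1798, so 1 further minute boundary passed. Total skipped labels = 18 × 1 + 2 × 1 = 20.
Non-drop label index = 20509 + 20 = 20529; at 30 labels/s that is 00:11:24:09, i.e. DF 00:11:24;09.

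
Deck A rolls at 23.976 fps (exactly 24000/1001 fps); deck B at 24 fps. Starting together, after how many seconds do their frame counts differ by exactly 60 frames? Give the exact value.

The gap grows by |24 − 24000/1001| = 24/1001 frames per second.
Time for a 60-frame gap: 60 ÷ (24/1001) = 2502.5 s.

2502.5 seconds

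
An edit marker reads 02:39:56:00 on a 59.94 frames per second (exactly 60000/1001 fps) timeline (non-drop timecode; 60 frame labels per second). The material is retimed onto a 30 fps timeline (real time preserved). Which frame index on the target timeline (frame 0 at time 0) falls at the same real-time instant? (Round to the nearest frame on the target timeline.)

frame 288168

Source frame index: (2×3600 + 39×60 + 56) × 60 + 0 = 575760.
Real time: 575760 / (60000/1001) = 2401399/250 s.
Target frame: (2401399/250) × (30) = 7204197/25 ≈ 288167.880 → 288168.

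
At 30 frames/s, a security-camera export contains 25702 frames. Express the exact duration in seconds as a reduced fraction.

Running time = 25702 ÷ (30) = 25702 × 1/30 = 12851/15 s.

12851/15 seconds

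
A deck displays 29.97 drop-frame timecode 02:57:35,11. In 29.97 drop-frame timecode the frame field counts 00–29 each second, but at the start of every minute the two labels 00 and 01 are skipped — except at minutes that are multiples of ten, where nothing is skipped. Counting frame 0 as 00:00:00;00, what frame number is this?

319341

Complete 10-minute blocks: 17, each 17982 frames → 305694.
Remaining 7 whole minutes in the current block: 1800 + 6 × 1798 = 12588 frames.
Within the current minute: 35 × 30 + 11 − 2 = 1059 (labels ;00/;01 skipped at this minute). Total = 305694 + 12588 + 1059 = 319341.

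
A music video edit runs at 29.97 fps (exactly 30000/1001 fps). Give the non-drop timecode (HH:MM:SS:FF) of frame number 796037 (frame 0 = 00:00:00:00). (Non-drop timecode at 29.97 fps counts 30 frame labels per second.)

07:22:14:17

796037 ÷ 30 = 26534 full seconds, remainder 17 frames.
26534 s = 7 h 22 min 14 s.
Timecode: 07:22:14:17.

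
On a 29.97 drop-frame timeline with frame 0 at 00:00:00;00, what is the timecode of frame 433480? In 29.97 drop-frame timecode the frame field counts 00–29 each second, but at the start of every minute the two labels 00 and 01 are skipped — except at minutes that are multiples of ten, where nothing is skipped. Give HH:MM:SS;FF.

04:01:03;24

Ten DF minutes hold 17982 frames, so frame 433480 lies in block 24 (frames 431568–449549) with 1912 frames into that block.
The block's first minute is 1800 frames and the rest 1798 each; 1912 frames reaches minute 1, so 24 × 18 + 1 × 2 = 434 labels have been skipped so far.
Adding those back, label number 433480 + 434 = 433914 at 30 labels/s is 14463 s + 24 f = 4 h 1 min 3 s frame 24, i.e. 04:01:03;24.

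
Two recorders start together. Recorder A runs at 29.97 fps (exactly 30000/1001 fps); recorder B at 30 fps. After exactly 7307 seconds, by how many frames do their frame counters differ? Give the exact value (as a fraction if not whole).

219210/1001 frames

A emits 30000/1001 × 7307 = 219210000/1001 frames; B emits 30 × 7307 = 219210.
Difference = 219210/1001 frames (≈ 218.9910); B is ahead of A.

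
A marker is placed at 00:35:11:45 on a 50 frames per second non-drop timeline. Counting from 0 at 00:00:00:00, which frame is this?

Total seconds to the label: (0 × 3600 + 35 × 60 + 11) = 2111.
Frame index = 2111 × 50 + 45 = 105595.

frame 105595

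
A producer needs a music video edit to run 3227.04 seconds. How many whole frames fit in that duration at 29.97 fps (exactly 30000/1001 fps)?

96714 frames

Frames = 3227.04 × 30000/1001 = 96811200/1001 ≈ 96714.4855.
Complete frames: 96714.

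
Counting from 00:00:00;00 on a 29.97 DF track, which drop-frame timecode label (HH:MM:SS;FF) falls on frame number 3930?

00:02:11;04

Each 10-minute DF block holds 10 × 60 × 30 − 9 × 2 = 17982 frames. 3930 ÷ 17982 → 0 full blocks, remainder 3930.
Within the partial block the first minute is 1800 frames and each further minute 1798, so 2 further minute boundaries passed. Total skipped labels = 18 × 0 + 2 × 2 = 4.
Non-drop label index = 3930 + 4 = 3934; at 30 labels/s that is 00:02:11:04, i.e. DF 00:02:11;04.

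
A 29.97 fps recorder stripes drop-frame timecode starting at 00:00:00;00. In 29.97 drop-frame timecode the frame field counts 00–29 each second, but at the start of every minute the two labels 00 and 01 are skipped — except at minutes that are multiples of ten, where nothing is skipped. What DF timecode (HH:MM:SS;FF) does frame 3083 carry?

00:01:42;25

Ten DF minutes hold 17982 frames, so frame 3083 lies in block 0 (frames 0–17981) with 3083 frames into that block.
The block's first minute is 1800 frames and the rest 1798 each; 3083 frames reaches minute 1, so 0 × 18 + 1 × 2 = 2 labels have been skipped so far.
Adding those back, label number 3083 + 2 = 3085 at 30 labels/s is 102 s + 25 f = 0 h 1 min 42 s frame 25, i.e. 00:01:42;25.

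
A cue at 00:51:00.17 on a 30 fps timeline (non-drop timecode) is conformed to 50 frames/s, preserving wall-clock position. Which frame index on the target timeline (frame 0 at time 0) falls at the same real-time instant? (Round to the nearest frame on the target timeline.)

Source frame index: (0×3600 + 51×60 + 0) × 30 + 17 = 91817.
Real time: 91817 / (30) = 91817/30 s.
Target frame: (91817/30) × (50) = 459085/3 ≈ 153028.333 → 153028.

frame 153028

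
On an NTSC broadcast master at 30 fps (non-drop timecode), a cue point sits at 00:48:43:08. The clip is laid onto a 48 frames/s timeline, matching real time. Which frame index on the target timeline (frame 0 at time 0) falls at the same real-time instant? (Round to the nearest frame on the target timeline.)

frame 140317

Source frame index: (0×3600 + 48×60 + 43) × 30 + 8 = 87698.
Real time: 87698 / (30) = 43849/15 s.
Target frame: (43849/15) × (48) = 701584/5 ≈ 140316.800 → 140317.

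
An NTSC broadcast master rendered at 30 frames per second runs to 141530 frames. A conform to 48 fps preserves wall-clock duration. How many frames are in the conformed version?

Target frames = source frames × (target rate / source rate) = 141530 × (48)/(30) = 141530 × 8/5 = 226448.

226448 frames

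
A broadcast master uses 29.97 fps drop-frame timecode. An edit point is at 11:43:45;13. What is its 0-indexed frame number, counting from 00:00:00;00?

As if non-drop at 30 labels/s: (11 × 3600 + 43 × 60 + 45) × 30 + 13 = 1266763.
Minute boundaries passed: 703; those not divisible by 10: 703 − 70 = 633; dropped labels = 2 × 633 = 1266.
Actual frame index = 1266763 − 1266 = 1265497.

1265497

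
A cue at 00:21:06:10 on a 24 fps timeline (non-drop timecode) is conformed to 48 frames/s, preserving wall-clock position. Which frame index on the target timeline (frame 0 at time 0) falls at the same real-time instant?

frame 60788

Source frame index: (0×3600 + 21×60 + 6) × 24 + 10 = 30394.
Real time: 30394 / (24) = 15197/12 s.
Target frame: (15197/12) × (48) = 60788.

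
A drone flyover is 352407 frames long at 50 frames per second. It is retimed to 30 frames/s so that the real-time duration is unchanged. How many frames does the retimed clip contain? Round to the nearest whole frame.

211444 frames

Frames at target rate = 352407 × (30) / (50) = 1057221/5 ≈ 211444.200.
Nearest whole frame: 211444.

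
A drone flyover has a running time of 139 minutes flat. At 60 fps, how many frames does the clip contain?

500400 frames

139 min = 8340 s.
Frames = 8340 × 60 = 500400.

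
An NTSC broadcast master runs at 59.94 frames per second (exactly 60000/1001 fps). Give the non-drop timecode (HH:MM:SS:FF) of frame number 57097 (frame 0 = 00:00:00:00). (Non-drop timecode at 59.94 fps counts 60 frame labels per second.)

57097 ÷ 60 = 951 full seconds, remainder 37 frames.
951 s = 0 h 15 min 51 s.
Timecode: 00:15:51:37.

00:15:51:37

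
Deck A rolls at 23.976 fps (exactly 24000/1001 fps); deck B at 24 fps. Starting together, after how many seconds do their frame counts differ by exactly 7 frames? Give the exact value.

7007/24 seconds

The gap grows by |24 − 24000/1001| = 24/1001 frames per second.
Time for a 7-frame gap: 7 ÷ (24/1001) = 7007/24 s.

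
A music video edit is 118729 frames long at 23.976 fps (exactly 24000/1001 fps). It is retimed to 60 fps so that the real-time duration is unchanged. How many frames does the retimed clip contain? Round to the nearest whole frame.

297119 frames

Frames at target rate = 118729 × (60) / (24000/1001) = 118847729/400 ≈ 297119.323.
Nearest whole frame: 297119.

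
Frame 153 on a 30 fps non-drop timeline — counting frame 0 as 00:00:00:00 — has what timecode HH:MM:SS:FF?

00:00:05:03

153 ÷ 30 = 5 full seconds, remainder 3 frames.
5 s = 0 h 0 min 5 s.
Timecode: 00:00:05:03.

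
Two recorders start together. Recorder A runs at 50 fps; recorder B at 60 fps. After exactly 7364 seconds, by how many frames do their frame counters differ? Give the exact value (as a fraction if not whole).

73640 frames

A emits 50 × 7364 = 368200 frames; B emits 60 × 7364 = 441840.
Difference = 73640 frames; B is ahead of A.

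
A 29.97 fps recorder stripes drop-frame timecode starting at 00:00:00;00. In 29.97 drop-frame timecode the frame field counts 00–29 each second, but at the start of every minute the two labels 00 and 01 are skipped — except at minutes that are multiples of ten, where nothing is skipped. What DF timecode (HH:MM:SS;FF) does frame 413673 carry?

03:50:02;27

Each 10-minute DF block holds 10 × 60 × 30 − 9 × 2 = 17982 frames. 413673 ÷ 17982 → 23 full blocks, remainder 87.
Within the partial block the first minute is 1800 frames and each further minute 1798, so 0 further minute boundaries passed. Total skipped labels = 18 × 23 + 2 × 0 = 414.
Non-drop label index = 413673 + 414 = 414087; at 30 labels/s that is 03:50:02:27, i.e. DF 03:50:02;27.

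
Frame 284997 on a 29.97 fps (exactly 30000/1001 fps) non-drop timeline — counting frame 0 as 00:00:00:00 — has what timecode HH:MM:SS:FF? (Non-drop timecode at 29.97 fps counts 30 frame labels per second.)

02:38:19:27

284997 ÷ 30 = 9499 full seconds, remainder 27 frames.
9499 s = 2 h 38 min 19 s.
Timecode: 02:38:19:27.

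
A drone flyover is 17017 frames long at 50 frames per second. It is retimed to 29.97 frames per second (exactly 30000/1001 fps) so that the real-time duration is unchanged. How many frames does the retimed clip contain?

10200 frames

Target frames = source frames × (target rate / source rate) = 17017 × (30000/1001)/(50) = 17017 × 600/1001 = 10200.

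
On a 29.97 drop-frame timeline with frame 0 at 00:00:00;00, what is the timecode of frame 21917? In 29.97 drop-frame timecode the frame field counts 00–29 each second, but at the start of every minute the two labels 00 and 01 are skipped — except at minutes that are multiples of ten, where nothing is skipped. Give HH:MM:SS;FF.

00:12:11;09

Each 10-minute DF block holds 10 × 60 × 30 − 9 × 2 = 17982 frames. 21917 ÷ 17982 → 1 full block, remainder 3935.
Within the partial block the first minute is 1800 frames and each further minute 1798, so 2 further minute boundaries passed. Total skipped labels = 18 × 1 + 2 × 2 = 22.
Non-drop label index = 21917 + 22 = 21939; at 30 labels/s that is 00:12:11:09, i.e. DF 00:12:11;09.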